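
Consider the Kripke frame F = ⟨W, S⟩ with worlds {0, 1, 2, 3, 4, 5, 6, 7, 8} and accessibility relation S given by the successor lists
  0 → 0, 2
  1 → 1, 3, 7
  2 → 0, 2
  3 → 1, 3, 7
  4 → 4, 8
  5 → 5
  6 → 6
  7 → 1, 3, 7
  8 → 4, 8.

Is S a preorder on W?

Reflexive: yes — every world is S-related to itself.
Transitive: yes — every two-step S-path is closed by a direct edge.
So S is a preorder.

Yes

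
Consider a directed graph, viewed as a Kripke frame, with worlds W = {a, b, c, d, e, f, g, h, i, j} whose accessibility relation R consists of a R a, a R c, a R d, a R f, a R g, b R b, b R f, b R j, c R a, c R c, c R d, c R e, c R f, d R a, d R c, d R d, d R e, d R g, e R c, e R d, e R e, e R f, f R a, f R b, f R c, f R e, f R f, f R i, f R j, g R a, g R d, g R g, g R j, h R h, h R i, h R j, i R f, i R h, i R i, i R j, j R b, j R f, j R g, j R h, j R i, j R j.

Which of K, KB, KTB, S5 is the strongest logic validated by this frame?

KTB

Symmetric (axiom B): yes — every pair in R has its reverse in R.
Reflexive (axiom T): yes — every world is R-related to itself.
Euclidean (axiom 5): no — a R c and a R g, but not c R g.
So F validates K, KB, KTB; S5 would additionally require R to be Euclidean. The strongest is KTB.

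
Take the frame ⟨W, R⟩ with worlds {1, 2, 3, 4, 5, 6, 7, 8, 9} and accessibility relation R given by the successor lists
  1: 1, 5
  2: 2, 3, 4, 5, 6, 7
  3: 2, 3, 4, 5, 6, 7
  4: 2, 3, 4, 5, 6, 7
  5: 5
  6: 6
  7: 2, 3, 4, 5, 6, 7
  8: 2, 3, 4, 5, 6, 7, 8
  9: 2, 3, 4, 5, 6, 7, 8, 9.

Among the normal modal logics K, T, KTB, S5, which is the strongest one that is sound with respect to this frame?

T

Reflexive (axiom T): yes — every world is R-related to itself.
Symmetric (axiom B): no — 1 R 5 but not 5 R 1.
Euclidean (axiom 5): no — 2 R 5 and 2 R 3, but not 5 R 3.
So F validates K, T; KTB would additionally require R to be symmetric. The strongest is T.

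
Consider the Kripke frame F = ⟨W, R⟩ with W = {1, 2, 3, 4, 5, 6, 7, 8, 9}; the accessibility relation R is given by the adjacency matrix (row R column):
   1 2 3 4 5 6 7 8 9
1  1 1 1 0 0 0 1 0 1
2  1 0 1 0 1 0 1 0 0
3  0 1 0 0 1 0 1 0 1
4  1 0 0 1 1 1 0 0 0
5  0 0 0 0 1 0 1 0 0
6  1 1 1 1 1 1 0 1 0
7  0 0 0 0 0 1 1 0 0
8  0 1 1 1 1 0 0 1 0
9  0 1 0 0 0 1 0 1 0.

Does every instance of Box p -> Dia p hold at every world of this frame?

Yes

The schema D characterises exactly the serial frames.
Serial: yes — every world has a successor (e.g. 1 R 1).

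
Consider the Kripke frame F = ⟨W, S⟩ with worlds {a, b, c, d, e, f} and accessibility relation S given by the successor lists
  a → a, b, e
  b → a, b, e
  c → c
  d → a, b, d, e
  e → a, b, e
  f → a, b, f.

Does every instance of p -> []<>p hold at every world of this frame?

No

The schema B characterises exactly the symmetric frames.
Symmetric: no — d S a but not a S d.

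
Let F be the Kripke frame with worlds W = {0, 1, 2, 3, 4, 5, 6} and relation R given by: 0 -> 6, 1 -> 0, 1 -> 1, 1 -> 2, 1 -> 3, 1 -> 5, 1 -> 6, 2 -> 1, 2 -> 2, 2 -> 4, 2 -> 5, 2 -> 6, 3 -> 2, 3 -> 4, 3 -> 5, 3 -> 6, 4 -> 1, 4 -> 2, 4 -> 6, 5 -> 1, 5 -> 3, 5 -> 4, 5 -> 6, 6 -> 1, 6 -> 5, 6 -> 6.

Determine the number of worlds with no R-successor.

R is serial; there are no such worlds.

0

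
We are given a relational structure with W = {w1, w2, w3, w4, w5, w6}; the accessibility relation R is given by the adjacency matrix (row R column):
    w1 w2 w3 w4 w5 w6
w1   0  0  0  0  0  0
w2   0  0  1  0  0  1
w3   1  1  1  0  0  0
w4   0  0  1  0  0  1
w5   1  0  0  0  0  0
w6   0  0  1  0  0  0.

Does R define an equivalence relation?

Reflexive: no — w1 is not related to itself.
Symmetric: no — w2 R w6 but not w6 R w2.
Transitive: no — w2 R w3 and w3 R w1, but not w2 R w1.
So R is not an equivalence relation.

No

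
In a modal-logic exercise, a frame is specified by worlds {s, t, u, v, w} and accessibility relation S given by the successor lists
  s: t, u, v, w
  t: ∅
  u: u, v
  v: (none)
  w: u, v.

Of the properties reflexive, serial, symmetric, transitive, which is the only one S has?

Reflexive: no — s is not related to itself.
Serial: no — t has no S-successor.
Symmetric: no — s S t but not t S s.
Transitive: yes — every two-step S-path is closed by a direct edge.
Only transitive holds.

transitive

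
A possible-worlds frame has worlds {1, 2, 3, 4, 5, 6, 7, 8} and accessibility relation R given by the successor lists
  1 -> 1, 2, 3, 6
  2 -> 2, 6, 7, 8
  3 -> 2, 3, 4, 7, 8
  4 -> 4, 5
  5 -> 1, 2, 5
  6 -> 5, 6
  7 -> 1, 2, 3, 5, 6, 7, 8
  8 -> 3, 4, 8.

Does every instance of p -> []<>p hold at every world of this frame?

The schema B characterises exactly the symmetric frames.
Symmetric: no — 1 R 2 but not 2 R 1.

No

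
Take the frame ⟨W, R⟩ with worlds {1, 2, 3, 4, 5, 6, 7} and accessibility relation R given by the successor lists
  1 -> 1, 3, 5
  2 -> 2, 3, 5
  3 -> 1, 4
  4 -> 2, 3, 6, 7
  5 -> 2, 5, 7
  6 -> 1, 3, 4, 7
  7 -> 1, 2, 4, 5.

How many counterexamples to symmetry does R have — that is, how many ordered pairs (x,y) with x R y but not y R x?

8

Enumerating: (1,5), (2,3), (4,2), (6,1), (6,3), (6,7), (7,1), (7,2).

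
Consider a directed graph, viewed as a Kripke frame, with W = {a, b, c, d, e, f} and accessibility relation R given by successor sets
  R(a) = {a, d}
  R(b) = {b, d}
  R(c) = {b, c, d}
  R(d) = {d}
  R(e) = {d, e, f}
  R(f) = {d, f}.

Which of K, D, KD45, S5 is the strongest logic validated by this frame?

D

Serial (axiom D): yes — every world has a successor (e.g. a R a).
Euclidean (axiom 5): no — c R d and c R b, but not d R b.
Transitive (axiom 4): yes — every two-step R-path is closed by a direct edge.
Reflexive (axiom T): yes — every world is R-related to itself.
So F validates K, D; KD45 would additionally require R to be Euclidean. The strongest is D.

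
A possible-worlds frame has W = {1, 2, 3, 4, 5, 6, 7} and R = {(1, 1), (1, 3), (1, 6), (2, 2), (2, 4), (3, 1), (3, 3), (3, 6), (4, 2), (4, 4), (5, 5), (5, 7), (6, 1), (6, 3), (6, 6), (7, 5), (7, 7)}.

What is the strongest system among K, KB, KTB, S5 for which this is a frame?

S5

Symmetric (axiom B): yes — every pair in R has its reverse in R.
Reflexive (axiom T): yes — every world is R-related to itself.
Euclidean (axiom 5): yes — any two successors of a common world are R-related.
So F validates K, KB, KTB, S5. The strongest is S5.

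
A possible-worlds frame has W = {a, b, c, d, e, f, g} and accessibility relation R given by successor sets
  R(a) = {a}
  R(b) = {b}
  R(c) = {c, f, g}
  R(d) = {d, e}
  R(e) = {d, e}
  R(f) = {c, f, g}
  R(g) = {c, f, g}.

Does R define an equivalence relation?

Reflexive: yes — every world is R-related to itself.
Symmetric: yes — every pair in R has its reverse in R.
Transitive: yes — every two-step R-path is closed by a direct edge.
So R is an equivalence relation.

Yes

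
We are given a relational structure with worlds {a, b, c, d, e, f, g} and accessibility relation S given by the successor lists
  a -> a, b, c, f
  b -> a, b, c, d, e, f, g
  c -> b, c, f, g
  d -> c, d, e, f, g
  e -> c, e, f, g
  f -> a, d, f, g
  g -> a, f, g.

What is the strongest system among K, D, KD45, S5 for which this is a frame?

D

Serial (axiom D): yes — every world has a successor (e.g. a S a).
Euclidean (axiom 5): no — a S f and a S b, but not f S b.
Transitive (axiom 4): no — a S b and b S d, but not a S d.
Reflexive (axiom T): yes — every world is S-related to itself.
So F validates K, D; KD45 would additionally require S to be Euclidean and transitive. The strongest is D.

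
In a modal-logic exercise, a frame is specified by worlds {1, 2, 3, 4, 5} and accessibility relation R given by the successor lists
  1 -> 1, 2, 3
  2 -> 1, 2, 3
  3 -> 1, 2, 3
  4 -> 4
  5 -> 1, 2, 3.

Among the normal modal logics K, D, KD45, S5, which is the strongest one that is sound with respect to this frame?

Serial (axiom D): yes — every world has a successor (e.g. 1 R 1).
Euclidean (axiom 5): yes — any two successors of a common world are R-related.
Transitive (axiom 4): yes — every two-step R-path is closed by a direct edge.
Reflexive (axiom T): no — 5 is not related to itself.
So F validates K, D, KD45; S5 would additionally require R to be reflexive. The strongest is KD45.

KD45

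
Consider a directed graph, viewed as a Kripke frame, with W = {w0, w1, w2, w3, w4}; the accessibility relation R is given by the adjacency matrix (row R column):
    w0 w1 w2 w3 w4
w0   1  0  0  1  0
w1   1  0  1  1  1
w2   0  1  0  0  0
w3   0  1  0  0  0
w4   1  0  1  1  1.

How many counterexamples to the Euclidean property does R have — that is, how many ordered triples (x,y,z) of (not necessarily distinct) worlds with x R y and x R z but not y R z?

24

Enumerating: (w0,w3,w0), (w0,w3,w3), (w1,w0,w2), (w1,w0,w4), (w1,w2,w0), (w1,w2,w2), (w1,w2,w3), (w1,w2,w4), (w1,w3,w0), (w1,w3,w2), (w1,w3,w3), (w1,w3,w4), … and 12 more.
Total: 24.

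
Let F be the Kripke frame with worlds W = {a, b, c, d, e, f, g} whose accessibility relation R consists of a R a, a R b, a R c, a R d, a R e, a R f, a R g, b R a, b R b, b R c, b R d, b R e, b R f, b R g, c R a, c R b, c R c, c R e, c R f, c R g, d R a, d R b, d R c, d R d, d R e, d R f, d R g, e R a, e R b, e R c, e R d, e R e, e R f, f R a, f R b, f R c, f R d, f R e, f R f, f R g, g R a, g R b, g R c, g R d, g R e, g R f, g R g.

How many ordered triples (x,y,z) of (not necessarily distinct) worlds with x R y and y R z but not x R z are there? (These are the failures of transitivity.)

10

Enumerating: (c,a,d), (c,b,d), (c,e,d), (c,f,d), (c,g,d), (e,a,g), (e,b,g), (e,c,g), (e,d,g), (e,f,g).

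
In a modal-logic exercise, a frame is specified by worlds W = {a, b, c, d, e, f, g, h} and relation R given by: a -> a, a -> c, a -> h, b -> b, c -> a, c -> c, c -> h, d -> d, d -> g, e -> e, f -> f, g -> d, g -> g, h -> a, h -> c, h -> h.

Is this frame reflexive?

Reflexive: yes — every world is R-related to itself.

Yes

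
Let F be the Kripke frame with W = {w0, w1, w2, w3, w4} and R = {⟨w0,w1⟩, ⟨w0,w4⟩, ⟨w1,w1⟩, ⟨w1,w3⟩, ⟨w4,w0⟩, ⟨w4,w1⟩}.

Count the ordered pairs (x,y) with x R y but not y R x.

3

Enumerating: (w0,w1), (w1,w3), (w4,w1).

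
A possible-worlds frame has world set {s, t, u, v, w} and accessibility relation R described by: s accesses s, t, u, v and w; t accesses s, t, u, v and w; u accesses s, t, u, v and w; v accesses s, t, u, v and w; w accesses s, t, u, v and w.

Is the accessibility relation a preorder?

Yes

Reflexive: yes — every world is R-related to itself.
Transitive: yes — every two-step R-path is closed by a direct edge.
So R is a preorder.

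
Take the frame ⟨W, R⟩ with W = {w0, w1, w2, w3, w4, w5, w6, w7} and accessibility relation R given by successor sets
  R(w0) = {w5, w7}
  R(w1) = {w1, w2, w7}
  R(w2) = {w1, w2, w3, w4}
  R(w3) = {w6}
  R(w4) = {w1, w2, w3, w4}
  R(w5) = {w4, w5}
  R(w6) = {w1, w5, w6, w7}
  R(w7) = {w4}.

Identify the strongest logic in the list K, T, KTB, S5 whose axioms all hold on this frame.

K

Reflexive (axiom T): no — w0 is not related to itself.
Symmetric (axiom B): no — w0 R w5 but not w5 R w0.
Euclidean (axiom 5): no — w0 R w5 and w0 R w7, but not w5 R w7.
So F validates K; T would additionally require R to be reflexive. The strongest is K.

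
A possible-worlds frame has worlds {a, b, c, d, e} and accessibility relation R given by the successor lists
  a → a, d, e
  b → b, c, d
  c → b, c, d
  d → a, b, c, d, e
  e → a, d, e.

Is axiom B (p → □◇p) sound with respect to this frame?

By correspondence theory, B is valid on a frame iff R is symmetric.
Symmetric: yes — every pair in R has its reverse in R.

Yes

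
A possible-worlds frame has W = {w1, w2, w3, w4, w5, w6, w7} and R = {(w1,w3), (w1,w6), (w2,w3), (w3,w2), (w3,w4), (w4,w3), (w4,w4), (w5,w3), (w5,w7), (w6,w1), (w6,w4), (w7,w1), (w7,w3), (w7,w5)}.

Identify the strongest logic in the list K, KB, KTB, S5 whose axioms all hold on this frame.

Symmetric (axiom B): no — w1 R w3 but not w3 R w1.
Reflexive (axiom T): no — w1 is not related to itself.
Euclidean (axiom 5): no — w1 R w3 and w1 R w6, but not w3 R w6.
So F validates K; KB would additionally require R to be symmetric. The strongest is K.

K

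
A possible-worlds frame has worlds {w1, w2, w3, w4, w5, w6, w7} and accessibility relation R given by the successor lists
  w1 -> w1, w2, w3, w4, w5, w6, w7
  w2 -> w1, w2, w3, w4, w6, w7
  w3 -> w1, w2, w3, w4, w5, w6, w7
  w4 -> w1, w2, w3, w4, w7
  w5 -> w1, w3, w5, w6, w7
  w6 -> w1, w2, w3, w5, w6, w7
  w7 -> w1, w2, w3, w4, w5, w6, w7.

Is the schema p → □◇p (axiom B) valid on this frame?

Yes

By correspondence theory, B is valid on a frame iff R is symmetric.
Symmetric: yes — every pair in R has its reverse in R.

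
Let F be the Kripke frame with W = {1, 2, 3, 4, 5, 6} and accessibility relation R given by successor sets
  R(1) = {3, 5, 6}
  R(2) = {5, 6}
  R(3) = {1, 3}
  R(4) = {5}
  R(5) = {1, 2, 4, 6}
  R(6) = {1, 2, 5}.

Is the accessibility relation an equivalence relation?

Reflexive: no — 1 is not related to itself.
Symmetric: yes — every pair in R has its reverse in R.
Transitive: no — 1 R 5 and 5 R 2, but not 1 R 2.
So R is not an equivalence relation.

No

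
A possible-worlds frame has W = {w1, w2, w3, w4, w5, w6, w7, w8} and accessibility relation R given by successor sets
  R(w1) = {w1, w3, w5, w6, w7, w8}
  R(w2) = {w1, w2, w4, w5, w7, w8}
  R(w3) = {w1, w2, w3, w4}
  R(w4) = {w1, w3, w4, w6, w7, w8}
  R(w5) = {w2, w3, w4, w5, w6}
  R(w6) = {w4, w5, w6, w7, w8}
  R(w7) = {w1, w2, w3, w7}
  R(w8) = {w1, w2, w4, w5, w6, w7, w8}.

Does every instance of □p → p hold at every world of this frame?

The schema T characterises exactly the reflexive frames.
Reflexive: yes — every world is R-related to itself.

Yes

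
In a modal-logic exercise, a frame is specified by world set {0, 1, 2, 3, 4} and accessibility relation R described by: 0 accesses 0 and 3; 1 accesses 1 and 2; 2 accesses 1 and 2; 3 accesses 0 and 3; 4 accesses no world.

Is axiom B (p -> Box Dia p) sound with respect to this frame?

Yes

The schema B characterises exactly the symmetric frames.
Symmetric: yes — every pair in R has its reverse in R.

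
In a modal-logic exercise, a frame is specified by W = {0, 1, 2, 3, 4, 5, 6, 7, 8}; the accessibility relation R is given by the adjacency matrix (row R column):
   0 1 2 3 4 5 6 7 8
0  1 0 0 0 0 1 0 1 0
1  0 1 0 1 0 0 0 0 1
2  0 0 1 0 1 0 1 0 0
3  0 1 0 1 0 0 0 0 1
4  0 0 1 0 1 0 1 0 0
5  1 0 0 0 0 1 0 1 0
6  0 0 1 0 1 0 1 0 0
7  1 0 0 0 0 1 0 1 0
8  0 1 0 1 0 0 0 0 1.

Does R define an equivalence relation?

Yes

Reflexive: yes — every world is R-related to itself.
Symmetric: yes — every pair in R has its reverse in R.
Transitive: yes — every two-step R-path is closed by a direct edge.
So R is an equivalence relation.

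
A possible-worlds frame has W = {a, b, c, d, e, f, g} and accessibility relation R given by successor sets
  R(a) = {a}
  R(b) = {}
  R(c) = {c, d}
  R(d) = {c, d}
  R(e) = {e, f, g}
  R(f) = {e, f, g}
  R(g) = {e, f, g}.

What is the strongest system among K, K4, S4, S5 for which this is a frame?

Transitive (axiom 4): yes — every two-step R-path is closed by a direct edge.
Reflexive (axiom T): no — b is not related to itself.
Euclidean (axiom 5): yes — any two successors of a common world are R-related.
So F validates K, K4; S4 would additionally require R to be reflexive. The strongest is K4.

K4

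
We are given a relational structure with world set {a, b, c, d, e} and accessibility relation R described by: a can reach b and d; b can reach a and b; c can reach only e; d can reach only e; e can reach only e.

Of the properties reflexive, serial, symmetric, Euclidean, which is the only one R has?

serial

Reflexive: no — a is not related to itself.
Serial: yes — every world has a successor (e.g. a R b).
Symmetric: no — a R d but not d R a.
Euclidean: no — a R b and a R d, but not b R d.
Only serial holds.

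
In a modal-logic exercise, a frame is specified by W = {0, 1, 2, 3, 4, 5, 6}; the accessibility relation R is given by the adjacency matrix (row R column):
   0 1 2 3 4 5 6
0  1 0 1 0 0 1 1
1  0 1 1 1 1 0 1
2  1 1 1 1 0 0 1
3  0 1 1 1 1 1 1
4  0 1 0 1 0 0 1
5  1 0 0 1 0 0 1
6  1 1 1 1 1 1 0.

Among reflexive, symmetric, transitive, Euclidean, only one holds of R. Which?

Reflexive: no — 4 is not related to itself.
Symmetric: yes — every pair in R has its reverse in R.
Transitive: no — 0 R 2 and 2 R 1, but not 0 R 1.
Euclidean: no — 0 R 2 and 0 R 5, but not 2 R 5.
Only symmetric holds.

symmetric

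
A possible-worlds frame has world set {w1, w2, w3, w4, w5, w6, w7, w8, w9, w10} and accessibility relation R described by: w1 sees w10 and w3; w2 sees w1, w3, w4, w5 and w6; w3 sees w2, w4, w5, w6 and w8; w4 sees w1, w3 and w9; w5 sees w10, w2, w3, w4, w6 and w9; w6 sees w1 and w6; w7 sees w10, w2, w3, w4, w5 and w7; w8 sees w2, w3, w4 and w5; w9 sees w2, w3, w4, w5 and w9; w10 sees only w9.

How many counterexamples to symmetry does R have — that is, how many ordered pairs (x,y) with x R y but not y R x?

22

Enumerating: (w1,w10), (w1,w3), (w10,w9), (w2,w1), (w2,w4), (w2,w6), (w3,w6), (w4,w1), (w5,w10), (w5,w4), (w5,w6), (w6,w1), … and 10 more.
Total: 22.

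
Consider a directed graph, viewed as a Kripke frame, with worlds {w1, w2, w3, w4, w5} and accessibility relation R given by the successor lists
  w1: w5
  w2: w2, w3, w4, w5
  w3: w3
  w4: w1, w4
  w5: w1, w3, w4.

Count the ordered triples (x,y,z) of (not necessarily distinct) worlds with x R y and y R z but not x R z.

Enumerating: (w1,w5,w1), (w1,w5,w3), (w1,w5,w4), (w2,w4,w1), (w2,w5,w1), (w4,w1,w5), (w5,w1,w5).

7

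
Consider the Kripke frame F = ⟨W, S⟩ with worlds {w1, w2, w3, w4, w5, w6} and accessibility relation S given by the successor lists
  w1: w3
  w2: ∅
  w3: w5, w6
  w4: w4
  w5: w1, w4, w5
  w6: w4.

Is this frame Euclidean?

No

Euclidean: no — w3 S w5 and w3 S w6, but not w5 S w6.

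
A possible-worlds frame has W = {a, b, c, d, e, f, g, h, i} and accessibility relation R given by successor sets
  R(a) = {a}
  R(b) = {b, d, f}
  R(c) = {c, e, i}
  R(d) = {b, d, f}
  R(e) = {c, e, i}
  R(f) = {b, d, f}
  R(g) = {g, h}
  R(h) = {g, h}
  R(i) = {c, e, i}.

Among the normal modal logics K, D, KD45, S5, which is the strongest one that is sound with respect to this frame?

S5

Serial (axiom D): yes — every world has a successor (e.g. a R a).
Euclidean (axiom 5): yes — any two successors of a common world are R-related.
Transitive (axiom 4): yes — every two-step R-path is closed by a direct edge.
Reflexive (axiom T): yes — every world is R-related to itself.
So F validates K, D, KD45, S5. The strongest is S5.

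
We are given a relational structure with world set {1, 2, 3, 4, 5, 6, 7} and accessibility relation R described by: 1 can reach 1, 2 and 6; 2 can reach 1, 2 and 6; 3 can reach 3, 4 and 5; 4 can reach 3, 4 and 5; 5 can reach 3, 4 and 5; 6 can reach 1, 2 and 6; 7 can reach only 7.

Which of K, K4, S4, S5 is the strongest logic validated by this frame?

S5

Transitive (axiom 4): yes — every two-step R-path is closed by a direct edge.
Reflexive (axiom T): yes — every world is R-related to itself.
Euclidean (axiom 5): yes — any two successors of a common world are R-related.
So F validates K, K4, S4, S5. The strongest is S5.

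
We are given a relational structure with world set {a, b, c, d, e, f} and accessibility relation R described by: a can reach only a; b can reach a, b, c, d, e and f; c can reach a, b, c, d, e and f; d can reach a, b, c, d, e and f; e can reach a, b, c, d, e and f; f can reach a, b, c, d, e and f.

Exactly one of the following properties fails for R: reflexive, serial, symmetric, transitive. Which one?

Reflexive: yes — every world is R-related to itself.
Serial: yes — every world has a successor (e.g. a R a).
Symmetric: no — b R a but not a R b.
Transitive: yes — every two-step R-path is closed by a direct edge.
Only symmetric fails.

symmetric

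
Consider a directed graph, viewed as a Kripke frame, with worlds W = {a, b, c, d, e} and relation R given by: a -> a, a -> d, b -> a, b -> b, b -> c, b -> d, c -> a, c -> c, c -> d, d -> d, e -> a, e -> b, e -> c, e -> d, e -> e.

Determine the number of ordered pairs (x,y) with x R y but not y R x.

10

Enumerating: (a,d), (b,a), (b,c), (b,d), (c,a), (c,d), (e,a), (e,b), (e,c), (e,d).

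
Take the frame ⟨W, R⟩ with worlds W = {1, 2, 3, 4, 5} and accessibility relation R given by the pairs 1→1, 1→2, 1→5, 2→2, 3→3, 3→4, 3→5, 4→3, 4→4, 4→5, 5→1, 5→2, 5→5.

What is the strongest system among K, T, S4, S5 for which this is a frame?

Reflexive (axiom T): yes — every world is R-related to itself.
Transitive (axiom 4): no — 3 R 5 and 5 R 1, but not 3 R 1.
Euclidean (axiom 5): no — 1 R 2 and 1 R 5, but not 2 R 5.
So F validates K, T; S4 would additionally require R to be transitive. The strongest is T.

T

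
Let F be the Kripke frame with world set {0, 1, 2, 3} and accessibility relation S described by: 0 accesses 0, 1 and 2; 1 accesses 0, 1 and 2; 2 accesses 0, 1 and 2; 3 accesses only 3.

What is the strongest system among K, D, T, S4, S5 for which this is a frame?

Serial (axiom D): yes — every world has a successor (e.g. 0 S 0).
Reflexive (axiom T): yes — every world is S-related to itself.
Transitive (axiom 4): yes — every two-step S-path is closed by a direct edge.
Euclidean (axiom 5): yes — any two successors of a common world are S-related.
So F validates K, D, T, S4, S5. The strongest is S5.

S5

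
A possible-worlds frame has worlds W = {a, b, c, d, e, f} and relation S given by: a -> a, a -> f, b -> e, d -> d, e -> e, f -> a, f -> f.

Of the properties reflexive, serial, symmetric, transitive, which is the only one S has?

transitive

Reflexive: no — b is not related to itself.
Serial: no — c has no S-successor.
Symmetric: no — b S e but not e S b.
Transitive: yes — every two-step S-path is closed by a direct edge.
Only transitive holds.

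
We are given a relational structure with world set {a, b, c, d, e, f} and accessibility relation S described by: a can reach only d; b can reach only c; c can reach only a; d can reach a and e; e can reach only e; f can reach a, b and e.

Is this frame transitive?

No

Transitive: no — a S d and d S e, but not a S e.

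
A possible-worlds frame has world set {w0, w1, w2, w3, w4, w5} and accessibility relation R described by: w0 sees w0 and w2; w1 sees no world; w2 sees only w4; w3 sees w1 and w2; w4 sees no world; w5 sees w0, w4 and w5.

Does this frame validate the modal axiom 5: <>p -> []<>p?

The schema 5 characterises exactly the Euclidean frames.
Euclidean: no — w3 R w1 and w3 R w2, but not w1 R w2.

No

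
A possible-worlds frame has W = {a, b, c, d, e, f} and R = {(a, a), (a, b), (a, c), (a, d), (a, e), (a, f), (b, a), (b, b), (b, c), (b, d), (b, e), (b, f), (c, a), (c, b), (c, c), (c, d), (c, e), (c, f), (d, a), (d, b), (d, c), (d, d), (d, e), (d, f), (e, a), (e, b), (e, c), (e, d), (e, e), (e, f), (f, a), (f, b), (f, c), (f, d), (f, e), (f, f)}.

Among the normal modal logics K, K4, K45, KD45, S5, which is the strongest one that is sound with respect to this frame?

Transitive (axiom 4): yes — every two-step R-path is closed by a direct edge.
Euclidean (axiom 5): yes — any two successors of a common world are R-related.
Serial (axiom D): yes — every world has a successor (e.g. a R a).
Reflexive (axiom T): yes — every world is R-related to itself.
So F validates K, K4, K45, KD45, S5. The strongest is S5.

S5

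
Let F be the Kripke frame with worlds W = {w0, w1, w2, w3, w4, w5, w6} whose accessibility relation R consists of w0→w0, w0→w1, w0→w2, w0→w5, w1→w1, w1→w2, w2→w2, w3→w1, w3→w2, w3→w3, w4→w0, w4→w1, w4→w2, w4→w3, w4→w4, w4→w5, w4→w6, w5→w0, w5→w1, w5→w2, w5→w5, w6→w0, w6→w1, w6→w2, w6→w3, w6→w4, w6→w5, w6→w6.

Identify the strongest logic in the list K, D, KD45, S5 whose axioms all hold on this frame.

Serial (axiom D): yes — every world has a successor (e.g. w0 R w0).
Euclidean (axiom 5): no — w0 R w1 and w0 R w5, but not w1 R w5.
Transitive (axiom 4): yes — every two-step R-path is closed by a direct edge.
Reflexive (axiom T): yes — every world is R-related to itself.
So F validates K, D; KD45 would additionally require R to be Euclidean. The strongest is D.

D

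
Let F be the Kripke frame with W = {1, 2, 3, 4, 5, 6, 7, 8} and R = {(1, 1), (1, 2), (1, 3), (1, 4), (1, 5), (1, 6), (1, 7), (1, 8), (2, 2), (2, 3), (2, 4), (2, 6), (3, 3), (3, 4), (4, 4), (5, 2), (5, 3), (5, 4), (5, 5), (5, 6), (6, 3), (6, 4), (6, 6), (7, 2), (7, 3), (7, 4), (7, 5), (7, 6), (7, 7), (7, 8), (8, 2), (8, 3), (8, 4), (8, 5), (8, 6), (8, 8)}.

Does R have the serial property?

Serial: yes — every world has a successor (e.g. 1 R 1).

Yes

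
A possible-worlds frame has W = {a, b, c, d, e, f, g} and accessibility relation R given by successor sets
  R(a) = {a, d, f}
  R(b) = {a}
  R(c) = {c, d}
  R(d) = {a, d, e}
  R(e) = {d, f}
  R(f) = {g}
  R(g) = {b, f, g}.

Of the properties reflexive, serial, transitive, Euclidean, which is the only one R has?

Reflexive: no — b is not related to itself.
Serial: yes — every world has a successor (e.g. a R a).
Transitive: no — a R d and d R e, but not a R e.
Euclidean: no — a R d and a R f, but not d R f.
Only serial holds.

serial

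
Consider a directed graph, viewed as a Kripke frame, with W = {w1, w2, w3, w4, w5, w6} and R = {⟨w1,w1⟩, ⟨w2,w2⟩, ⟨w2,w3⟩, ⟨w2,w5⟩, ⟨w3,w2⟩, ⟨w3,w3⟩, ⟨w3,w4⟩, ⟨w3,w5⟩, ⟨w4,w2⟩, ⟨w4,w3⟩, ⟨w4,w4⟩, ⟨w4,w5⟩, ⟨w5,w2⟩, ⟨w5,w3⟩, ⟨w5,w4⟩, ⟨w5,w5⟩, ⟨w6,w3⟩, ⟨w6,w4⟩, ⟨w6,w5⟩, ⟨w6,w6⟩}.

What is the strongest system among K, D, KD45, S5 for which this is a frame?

D

Serial (axiom D): yes — every world has a successor (e.g. w1 R w1).
Euclidean (axiom 5): no — w3 R w2 and w3 R w4, but not w2 R w4.
Transitive (axiom 4): no — w2 R w3 and w3 R w4, but not w2 R w4.
Reflexive (axiom T): yes — every world is R-related to itself.
So F validates K, D; KD45 would additionally require R to be Euclidean and transitive. The strongest is D.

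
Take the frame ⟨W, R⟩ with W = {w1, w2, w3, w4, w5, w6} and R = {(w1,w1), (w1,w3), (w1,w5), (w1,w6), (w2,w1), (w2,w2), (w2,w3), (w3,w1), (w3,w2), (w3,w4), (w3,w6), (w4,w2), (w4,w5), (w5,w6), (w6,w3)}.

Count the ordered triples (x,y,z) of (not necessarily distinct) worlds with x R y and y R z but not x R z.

Enumerating: (w1,w3,w2), (w1,w3,w4), (w2,w1,w5), (w2,w1,w6), (w2,w3,w4), (w2,w3,w6), (w3,w1,w3), (w3,w1,w5), (w3,w2,w3), (w3,w4,w5), (w3,w6,w3), (w4,w2,w1), … and 7 more.
Total: 19.

19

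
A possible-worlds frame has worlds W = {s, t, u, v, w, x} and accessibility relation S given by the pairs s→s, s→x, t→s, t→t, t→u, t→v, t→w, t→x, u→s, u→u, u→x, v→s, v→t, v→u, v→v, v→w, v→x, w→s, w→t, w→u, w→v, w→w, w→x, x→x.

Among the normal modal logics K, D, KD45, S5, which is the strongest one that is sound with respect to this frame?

Serial (axiom D): yes — every world has a successor (e.g. s S s).
Euclidean (axiom 5): no — t S s and t S u, but not s S u.
Transitive (axiom 4): yes — every two-step S-path is closed by a direct edge.
Reflexive (axiom T): yes — every world is S-related to itself.
So F validates K, D; KD45 would additionally require S to be Euclidean. The strongest is D.

D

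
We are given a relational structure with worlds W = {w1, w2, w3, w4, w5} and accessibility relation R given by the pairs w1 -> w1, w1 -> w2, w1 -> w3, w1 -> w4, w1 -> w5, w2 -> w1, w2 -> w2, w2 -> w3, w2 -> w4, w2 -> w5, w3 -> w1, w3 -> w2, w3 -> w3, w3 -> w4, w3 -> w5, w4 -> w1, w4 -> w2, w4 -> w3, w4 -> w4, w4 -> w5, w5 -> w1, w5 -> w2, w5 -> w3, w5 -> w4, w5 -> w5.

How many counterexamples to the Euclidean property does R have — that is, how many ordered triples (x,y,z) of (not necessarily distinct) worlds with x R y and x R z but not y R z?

0

R is Euclidean; there are no such tuples.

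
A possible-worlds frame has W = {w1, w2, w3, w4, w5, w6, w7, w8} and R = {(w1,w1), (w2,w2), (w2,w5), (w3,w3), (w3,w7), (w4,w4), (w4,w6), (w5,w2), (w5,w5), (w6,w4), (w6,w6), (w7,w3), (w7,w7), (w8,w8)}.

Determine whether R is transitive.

Yes

Transitive: yes — every two-step R-path is closed by a direct edge.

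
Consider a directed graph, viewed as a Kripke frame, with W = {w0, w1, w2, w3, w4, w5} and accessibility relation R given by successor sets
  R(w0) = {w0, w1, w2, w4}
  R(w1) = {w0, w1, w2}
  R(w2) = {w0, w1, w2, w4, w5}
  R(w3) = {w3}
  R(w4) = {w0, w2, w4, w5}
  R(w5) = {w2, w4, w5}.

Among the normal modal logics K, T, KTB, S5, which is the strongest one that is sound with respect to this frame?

KTB

Reflexive (axiom T): yes — every world is R-related to itself.
Symmetric (axiom B): yes — every pair in R has its reverse in R.
Euclidean (axiom 5): no — w0 R w1 and w0 R w4, but not w1 R w4.
So F validates K, T, KTB; S5 would additionally require R to be Euclidean. The strongest is KTB.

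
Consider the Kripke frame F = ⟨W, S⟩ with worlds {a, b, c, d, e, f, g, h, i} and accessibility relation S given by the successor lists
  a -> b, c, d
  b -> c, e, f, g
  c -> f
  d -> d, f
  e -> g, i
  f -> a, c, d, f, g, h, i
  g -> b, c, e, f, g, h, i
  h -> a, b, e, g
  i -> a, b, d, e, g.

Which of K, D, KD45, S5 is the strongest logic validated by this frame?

D

Serial (axiom D): yes — every world has a successor (e.g. a S b).
Euclidean (axiom 5): no — a S b and a S d, but not b S d.
Transitive (axiom 4): no — a S b and b S e, but not a S e.
Reflexive (axiom T): no — a is not related to itself.
So F validates K, D; KD45 would additionally require S to be Euclidean and transitive. The strongest is D.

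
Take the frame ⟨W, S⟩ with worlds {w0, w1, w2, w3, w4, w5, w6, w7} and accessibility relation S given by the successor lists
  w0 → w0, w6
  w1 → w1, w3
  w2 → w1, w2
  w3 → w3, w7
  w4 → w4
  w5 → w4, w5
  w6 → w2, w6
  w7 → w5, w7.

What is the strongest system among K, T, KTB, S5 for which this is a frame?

Reflexive (axiom T): yes — every world is S-related to itself.
Symmetric (axiom B): no — w0 S w6 but not w6 S w0.
Euclidean (axiom 5): no — w0 S w6 and w0 S w0, but not w6 S w0.
So F validates K, T; KTB would additionally require S to be symmetric. The strongest is T.

T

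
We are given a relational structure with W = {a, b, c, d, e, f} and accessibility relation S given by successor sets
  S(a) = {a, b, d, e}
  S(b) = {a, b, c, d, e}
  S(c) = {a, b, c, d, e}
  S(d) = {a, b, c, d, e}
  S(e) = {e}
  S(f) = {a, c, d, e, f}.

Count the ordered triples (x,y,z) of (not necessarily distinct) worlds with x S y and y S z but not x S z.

5

Enumerating: (a,b,c), (a,d,c), (f,a,b), (f,c,b), (f,d,b).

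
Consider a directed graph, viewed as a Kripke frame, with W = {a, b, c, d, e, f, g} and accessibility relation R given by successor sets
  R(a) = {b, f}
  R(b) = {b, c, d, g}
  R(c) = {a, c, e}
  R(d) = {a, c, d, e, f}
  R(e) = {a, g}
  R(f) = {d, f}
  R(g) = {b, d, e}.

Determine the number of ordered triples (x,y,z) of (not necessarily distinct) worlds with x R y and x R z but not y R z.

36

Enumerating: (a,b,f), (a,f,b), (b,c,b), (b,c,d), (b,c,g), (b,d,b), (b,d,g), (b,g,c), (b,g,g), (c,a,a), (c,a,c), (c,a,e), … and 24 more.
Total: 36.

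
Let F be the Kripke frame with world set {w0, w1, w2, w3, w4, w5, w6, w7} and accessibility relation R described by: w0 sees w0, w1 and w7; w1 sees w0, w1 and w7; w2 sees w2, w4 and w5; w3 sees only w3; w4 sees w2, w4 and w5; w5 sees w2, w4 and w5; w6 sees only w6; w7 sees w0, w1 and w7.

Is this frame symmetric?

Symmetric: yes — every pair in R has its reverse in R.

Yes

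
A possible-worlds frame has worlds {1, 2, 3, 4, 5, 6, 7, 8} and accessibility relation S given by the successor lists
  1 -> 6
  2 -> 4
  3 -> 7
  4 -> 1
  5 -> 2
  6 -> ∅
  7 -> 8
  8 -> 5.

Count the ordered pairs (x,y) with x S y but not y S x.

7

Enumerating: (1,6), (2,4), (3,7), (4,1), (5,2), (7,8), (8,5).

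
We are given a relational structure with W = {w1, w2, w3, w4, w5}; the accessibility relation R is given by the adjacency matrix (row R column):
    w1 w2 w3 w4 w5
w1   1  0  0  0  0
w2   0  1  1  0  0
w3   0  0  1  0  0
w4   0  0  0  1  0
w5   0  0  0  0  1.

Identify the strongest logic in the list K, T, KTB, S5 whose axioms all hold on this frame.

Reflexive (axiom T): yes — every world is R-related to itself.
Symmetric (axiom B): no — w2 R w3 but not w3 R w2.
Euclidean (axiom 5): no — w2 R w3 and w2 R w2, but not w3 R w2.
So F validates K, T; KTB would additionally require R to be symmetric. The strongest is T.

T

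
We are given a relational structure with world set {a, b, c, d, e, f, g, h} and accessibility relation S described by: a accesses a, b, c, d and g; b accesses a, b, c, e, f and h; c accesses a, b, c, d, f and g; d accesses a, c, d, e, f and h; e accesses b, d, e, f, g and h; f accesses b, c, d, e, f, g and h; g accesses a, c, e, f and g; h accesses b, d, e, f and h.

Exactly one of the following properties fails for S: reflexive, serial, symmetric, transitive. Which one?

transitive

Reflexive: yes — every world is S-related to itself.
Serial: yes — every world has a successor (e.g. a S a).
Symmetric: yes — every pair in S has its reverse in S.
Transitive: no — a S b and b S e, but not a S e.
Only transitive fails.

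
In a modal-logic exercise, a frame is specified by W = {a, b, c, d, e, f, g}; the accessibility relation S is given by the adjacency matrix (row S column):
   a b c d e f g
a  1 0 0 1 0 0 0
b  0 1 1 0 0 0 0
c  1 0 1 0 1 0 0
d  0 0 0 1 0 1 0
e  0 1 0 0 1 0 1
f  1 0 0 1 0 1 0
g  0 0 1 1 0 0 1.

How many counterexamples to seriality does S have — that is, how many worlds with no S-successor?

S is serial; there are no such worlds.

0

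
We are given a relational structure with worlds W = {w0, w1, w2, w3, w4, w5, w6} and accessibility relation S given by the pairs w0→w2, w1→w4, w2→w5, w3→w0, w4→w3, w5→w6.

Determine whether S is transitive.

Transitive: no — w0 S w2 and w2 S w5, but not w0 S w5.

No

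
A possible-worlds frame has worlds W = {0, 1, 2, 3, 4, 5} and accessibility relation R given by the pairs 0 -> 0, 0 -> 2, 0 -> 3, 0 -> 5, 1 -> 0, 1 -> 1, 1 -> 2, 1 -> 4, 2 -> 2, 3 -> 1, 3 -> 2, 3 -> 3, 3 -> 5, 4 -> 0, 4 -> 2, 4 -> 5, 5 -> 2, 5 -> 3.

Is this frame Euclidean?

No

Euclidean: no — 0 R 2 and 0 R 3, but not 2 R 3.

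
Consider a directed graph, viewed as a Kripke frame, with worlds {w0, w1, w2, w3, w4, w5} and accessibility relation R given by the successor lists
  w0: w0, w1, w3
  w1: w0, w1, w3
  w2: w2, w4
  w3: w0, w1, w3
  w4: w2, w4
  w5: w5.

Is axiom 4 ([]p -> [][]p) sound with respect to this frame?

By correspondence theory, 4 is valid on a frame iff R is transitive.
Transitive: yes — every two-step R-path is closed by a direct edge.

Yes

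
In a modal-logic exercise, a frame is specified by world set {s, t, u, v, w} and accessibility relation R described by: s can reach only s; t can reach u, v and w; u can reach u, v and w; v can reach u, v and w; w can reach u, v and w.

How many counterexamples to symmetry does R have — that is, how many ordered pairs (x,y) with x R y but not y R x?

3

Enumerating: (t,u), (t,v), (t,w).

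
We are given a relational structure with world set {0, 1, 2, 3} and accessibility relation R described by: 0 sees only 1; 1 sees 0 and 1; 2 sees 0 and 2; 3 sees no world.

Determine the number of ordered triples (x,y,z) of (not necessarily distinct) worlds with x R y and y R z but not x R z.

2

Enumerating: (0,1,0), (2,0,1).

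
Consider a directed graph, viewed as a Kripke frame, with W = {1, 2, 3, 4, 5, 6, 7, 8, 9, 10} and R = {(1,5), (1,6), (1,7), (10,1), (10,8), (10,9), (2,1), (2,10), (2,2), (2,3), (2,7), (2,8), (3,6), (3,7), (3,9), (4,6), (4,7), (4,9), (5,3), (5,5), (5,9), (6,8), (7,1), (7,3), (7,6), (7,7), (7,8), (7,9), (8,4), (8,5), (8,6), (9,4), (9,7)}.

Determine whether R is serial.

Yes

Serial: yes — every world has a successor (e.g. 1 R 5).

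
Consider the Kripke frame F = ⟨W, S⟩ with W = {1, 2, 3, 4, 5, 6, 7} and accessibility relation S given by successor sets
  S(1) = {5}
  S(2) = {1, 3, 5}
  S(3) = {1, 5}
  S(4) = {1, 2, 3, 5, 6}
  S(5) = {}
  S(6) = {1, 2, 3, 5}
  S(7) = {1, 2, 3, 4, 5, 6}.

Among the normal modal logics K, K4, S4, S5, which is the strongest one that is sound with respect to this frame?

Transitive (axiom 4): yes — every two-step S-path is closed by a direct edge.
Reflexive (axiom T): no — 1 is not related to itself.
Euclidean (axiom 5): no — 2 S 1 and 2 S 3, but not 1 S 3.
So F validates K, K4; S4 would additionally require S to be reflexive. The strongest is K4.

K4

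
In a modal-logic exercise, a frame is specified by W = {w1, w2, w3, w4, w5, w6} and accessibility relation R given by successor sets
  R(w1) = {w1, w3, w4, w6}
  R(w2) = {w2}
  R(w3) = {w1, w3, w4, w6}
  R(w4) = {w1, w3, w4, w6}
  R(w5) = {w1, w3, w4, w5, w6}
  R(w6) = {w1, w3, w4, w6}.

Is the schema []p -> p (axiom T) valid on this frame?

By correspondence theory, T is valid on a frame iff R is reflexive.
Reflexive: yes — every world is R-related to itself.

Yes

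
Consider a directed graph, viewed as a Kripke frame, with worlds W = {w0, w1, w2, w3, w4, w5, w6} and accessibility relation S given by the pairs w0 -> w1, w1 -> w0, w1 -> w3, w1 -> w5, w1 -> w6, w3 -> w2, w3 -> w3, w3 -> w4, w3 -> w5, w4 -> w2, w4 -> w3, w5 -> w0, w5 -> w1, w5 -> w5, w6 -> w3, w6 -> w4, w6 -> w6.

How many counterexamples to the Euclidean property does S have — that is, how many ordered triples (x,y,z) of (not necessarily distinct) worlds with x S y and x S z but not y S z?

Enumerating: (w0,w1,w1), (w1,w0,w0), (w1,w0,w3), (w1,w0,w5), (w1,w0,w6), (w1,w3,w0), (w1,w3,w6), (w1,w5,w3), (w1,w5,w6), (w1,w6,w0), (w1,w6,w5), (w3,w2,w2), … and 16 more.
Total: 28.

28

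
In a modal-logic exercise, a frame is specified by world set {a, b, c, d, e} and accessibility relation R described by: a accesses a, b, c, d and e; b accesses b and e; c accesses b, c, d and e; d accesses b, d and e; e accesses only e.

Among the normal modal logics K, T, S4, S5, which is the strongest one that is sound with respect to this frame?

Reflexive (axiom T): yes — every world is R-related to itself.
Transitive (axiom 4): yes — every two-step R-path is closed by a direct edge.
Euclidean (axiom 5): no — a R b and a R c, but not b R c.
So F validates K, T, S4; S5 would additionally require R to be Euclidean. The strongest is S4.

S4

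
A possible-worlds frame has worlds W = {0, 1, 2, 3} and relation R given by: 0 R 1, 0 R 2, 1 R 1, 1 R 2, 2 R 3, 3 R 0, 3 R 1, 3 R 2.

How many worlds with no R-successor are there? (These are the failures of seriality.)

R is serial; there are no such worlds.

0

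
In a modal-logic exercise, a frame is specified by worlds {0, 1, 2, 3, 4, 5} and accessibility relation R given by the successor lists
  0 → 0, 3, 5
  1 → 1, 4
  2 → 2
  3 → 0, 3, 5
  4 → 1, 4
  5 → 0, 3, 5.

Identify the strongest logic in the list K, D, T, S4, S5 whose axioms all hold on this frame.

S5

Serial (axiom D): yes — every world has a successor (e.g. 0 R 0).
Reflexive (axiom T): yes — every world is R-related to itself.
Transitive (axiom 4): yes — every two-step R-path is closed by a direct edge.
Euclidean (axiom 5): yes — any two successors of a common world are R-related.
So F validates K, D, T, S4, S5. The strongest is S5.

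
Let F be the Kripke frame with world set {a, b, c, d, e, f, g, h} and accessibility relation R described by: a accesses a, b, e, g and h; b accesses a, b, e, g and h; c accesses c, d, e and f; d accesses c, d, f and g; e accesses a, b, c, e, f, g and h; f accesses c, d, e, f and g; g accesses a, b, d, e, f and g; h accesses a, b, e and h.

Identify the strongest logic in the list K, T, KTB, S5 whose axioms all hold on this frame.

Reflexive (axiom T): yes — every world is R-related to itself.
Symmetric (axiom B): yes — every pair in R has its reverse in R.
Euclidean (axiom 5): no — a R g and a R h, but not g R h.
So F validates K, T, KTB; S5 would additionally require R to be Euclidean. The strongest is KTB.

KTB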